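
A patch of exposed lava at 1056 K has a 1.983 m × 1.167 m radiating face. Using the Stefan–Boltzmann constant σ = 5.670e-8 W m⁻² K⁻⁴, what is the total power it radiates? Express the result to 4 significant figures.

Area A = 1.983 × 1.167 = 2.31416 m².
P = σAT⁴ = 5.670×10⁻⁸ × 2.31416 × (1056)⁴ = 1.632×10⁵ W.

P ≈ 1.632×10⁵ W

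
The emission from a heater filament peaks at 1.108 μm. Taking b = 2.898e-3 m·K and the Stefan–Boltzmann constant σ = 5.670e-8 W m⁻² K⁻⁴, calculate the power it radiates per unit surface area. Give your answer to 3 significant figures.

I ≈ 2.65×10⁶ W/m²

Wien's law: T = b/λ_max = 2.898×10⁻³/1.108×10⁻⁶ = 2615.52 K.
Then I = σT⁴ = 5.670×10⁻⁸×(2615.52)⁴ = 2.65×10⁶ W/m².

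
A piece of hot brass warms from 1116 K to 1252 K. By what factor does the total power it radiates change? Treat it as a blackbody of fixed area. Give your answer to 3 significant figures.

P ∝ T⁴, so P₂/P₁ = (T₂/T₁)⁴ = (1252/1116)⁴ = (1.12186)⁴ = 1.58.

P₂/P₁ ≈ 1.58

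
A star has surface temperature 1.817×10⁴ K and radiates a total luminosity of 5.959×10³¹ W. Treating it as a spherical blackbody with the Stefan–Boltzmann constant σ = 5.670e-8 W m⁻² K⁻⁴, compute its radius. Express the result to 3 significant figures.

R ≈ 2.77×10¹⁰ m

L = 4πR²σT⁴ ⇒ R = √(L/(4πσT⁴)).
σT⁴ = 6.18020×10⁹ W/m², so R = √(5.959×10³¹/(4π×6.18020×10⁹)) = 2.77×10¹⁰ m.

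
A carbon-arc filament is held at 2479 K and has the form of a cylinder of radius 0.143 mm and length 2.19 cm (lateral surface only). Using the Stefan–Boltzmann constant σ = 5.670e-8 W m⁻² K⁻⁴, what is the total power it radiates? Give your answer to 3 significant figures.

P ≈ 42.1 W

Lateral area A = 2πrL = 2π×1.43×10⁻⁴×0.0219 = 1.96771×10⁻⁵ m².
P = σAT⁴ = 5.670×10⁻⁸ × 1.96771×10⁻⁵ × (2479)⁴ = 42.1 W.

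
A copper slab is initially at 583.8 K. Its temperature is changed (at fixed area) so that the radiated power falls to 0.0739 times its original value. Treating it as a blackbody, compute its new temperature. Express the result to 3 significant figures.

P ∝ T⁴, so T₂/T₁ = (P₂/P₁)^(1/4) = (0.0739)^(1/4) = 0.521388.
T₂ = 583.8 × 0.521388 = 304 K.

T₂ ≈ 304 K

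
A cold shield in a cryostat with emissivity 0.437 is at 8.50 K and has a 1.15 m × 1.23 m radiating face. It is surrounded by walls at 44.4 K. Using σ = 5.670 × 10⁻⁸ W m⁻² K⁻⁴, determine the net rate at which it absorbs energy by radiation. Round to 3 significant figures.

Area A = 1.15 × 1.23 = 1.4145 m².
Net radiated power P_net = εσA(T⁴ − T₀⁴) = 0.437×5.670×10⁻⁸×1.4145×(8.50⁴ − 44.4⁴).
T⁴ − T₀⁴ = 5220.06 − 3.88626×10⁶ = -3.88104×10⁶ K⁴, so P_net = -0.136 W — negative, meaning a net gain of 0.136 W.

Net gain ≈ 0.136 W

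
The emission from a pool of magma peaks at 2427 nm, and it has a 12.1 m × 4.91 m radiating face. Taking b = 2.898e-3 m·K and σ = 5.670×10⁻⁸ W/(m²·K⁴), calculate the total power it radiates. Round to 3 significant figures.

P ≈ 6.85×10⁶ W

Wien's law: T = b/λ_max = 2.898×10⁻³/2.427×10⁻⁶ = 1194.07 K.
Area A = 12.1 × 4.91 = 59.411 m².
Then P = σAT⁴ = 5.670×10⁻⁸×59.411×(1194.07)⁴ = 6.85×10⁶ W.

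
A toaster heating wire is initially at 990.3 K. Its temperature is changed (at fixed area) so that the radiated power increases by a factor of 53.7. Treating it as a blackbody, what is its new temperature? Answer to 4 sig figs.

P ∝ T⁴, so T₂/T₁ = (P₂/P₁)^(1/4) = (53.7)^(1/4) = 2.70703.
T₂ = 990.3 × 2.70703 = 2681 K.

T₂ ≈ 2681 K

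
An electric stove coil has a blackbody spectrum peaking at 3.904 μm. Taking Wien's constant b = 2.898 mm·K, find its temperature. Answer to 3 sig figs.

T ≈ 742 K

Wien's law gives T = b/λ_max = (2.898×10⁻³ m·K)/(3.904×10⁻⁶ m) = 742 K.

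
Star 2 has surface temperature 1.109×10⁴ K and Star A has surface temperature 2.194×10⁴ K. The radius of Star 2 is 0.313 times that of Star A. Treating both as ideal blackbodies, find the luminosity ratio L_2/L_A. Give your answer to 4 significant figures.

L ∝ R²T⁴, so L_2/L_A = (R_2/R_A)²(T_2/T_A)⁴ = (0.313)² × (1.109×10⁴/2.194×10⁴)⁴ = 0.097969 × 0.0652799 = 6.395×10⁻³.

L_2/L_A ≈ 6.395×10⁻³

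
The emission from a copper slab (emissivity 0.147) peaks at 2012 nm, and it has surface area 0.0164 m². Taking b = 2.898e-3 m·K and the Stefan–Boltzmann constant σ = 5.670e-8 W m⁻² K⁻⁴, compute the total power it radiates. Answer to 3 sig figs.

P ≈ 588 W

Wien's law: T = b/λ_max = 2.898×10⁻³/2.012×10⁻⁶ = 1440.36 K.
Area A = 0.0164 m².
Then P = εσAT⁴ = 0.147×5.670×10⁻⁸×0.0164×(1440.36)⁴ = 588 W.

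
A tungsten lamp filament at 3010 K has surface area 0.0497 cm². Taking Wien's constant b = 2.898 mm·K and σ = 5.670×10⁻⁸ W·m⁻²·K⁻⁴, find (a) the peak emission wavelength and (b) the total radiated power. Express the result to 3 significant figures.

(a) λ_max = b/T = 2.898×10⁻³/3010 = 9.628×10⁻⁷ m = 963 nm.
Area A = 0.0497 cm² = 4.97×10⁻⁶ m².
(b) P = σAT⁴ = 5.670×10⁻⁸×4.97×10⁻⁶×(3010)⁴ = 23.1 W.

λ_max ≈ 963 nm; P ≈ 23.1 W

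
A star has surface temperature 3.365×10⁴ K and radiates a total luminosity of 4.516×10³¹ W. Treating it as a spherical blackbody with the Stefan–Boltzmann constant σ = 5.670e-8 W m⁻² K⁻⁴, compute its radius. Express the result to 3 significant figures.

R ≈ 7.03×10⁹ m

L = 4πR²σT⁴ ⇒ R = √(L/(4πσT⁴)).
σT⁴ = 7.26981×10¹⁰ W/m², so R = √(4.516×10³¹/(4π×7.26981×10¹⁰)) = 7.03×10⁹ m.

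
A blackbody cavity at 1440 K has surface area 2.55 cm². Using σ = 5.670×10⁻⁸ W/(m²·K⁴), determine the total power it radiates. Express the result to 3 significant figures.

P ≈ 62.2 W

Area A = 2.55 cm² = 2.55×10⁻⁴ m².
P = σAT⁴ = 5.670×10⁻⁸ × 2.55×10⁻⁴ × (1440)⁴ = 62.2 W.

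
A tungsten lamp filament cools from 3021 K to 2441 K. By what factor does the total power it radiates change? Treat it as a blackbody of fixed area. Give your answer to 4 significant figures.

P ∝ T⁴, so P₂/P₁ = (T₂/T₁)⁴ = (2441/3021)⁴ = (0.808011)⁴ = 0.4263.

P₂/P₁ ≈ 0.4263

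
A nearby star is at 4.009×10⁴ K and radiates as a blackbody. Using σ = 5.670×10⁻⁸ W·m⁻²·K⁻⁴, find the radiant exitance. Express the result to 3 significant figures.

I ≈ 1.46×10¹¹ W/m²

Stefan–Boltzmann: I = σT⁴ = 5.670×10⁻⁸ × (4.009×10⁴)⁴ = 1.46×10¹¹ W/m².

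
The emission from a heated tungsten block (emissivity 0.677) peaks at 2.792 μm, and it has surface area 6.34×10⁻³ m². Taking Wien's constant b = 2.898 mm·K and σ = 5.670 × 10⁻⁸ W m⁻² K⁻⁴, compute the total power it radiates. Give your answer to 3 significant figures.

Wien's law: T = b/λ_max = 2.898×10⁻³/2.792×10⁻⁶ = 1037.97 K.
Area A = 6.34×10⁻³ m².
Then P = εσAT⁴ = 0.677×5.670×10⁻⁸×6.34×10⁻³×(1037.97)⁴ = 282 W.

P ≈ 282 W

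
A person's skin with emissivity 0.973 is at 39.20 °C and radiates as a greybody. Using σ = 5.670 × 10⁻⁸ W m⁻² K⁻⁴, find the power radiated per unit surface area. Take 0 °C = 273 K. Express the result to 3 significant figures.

I ≈ 524 W/m²

T = 39.20 °C + 273 = 312.20 K.
Stefan–Boltzmann: I = εσT⁴ = 0.973 × 5.670×10⁻⁸ × (312.20)⁴ = 524 W/m².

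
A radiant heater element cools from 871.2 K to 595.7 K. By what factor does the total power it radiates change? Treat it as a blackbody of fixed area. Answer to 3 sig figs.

P₂/P₁ ≈ 0.219

P ∝ T⁴, so P₂/P₁ = (T₂/T₁)⁴ = (595.7/871.2)⁴ = (0.683770)⁴ = 0.219.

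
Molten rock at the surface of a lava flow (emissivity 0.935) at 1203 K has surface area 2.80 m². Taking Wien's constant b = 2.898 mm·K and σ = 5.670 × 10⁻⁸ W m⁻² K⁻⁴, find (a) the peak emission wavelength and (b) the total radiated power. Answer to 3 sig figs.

(a) λ_max = b/T = 2.898×10⁻³/1203 = 2.409×10⁻⁶ m = 2.41×10³ nm.
Area A = 2.80 m².
(b) P = εσAT⁴ = 0.935×5.670×10⁻⁸×2.80×(1203)⁴ = 3.11×10⁵ W.

λ_max ≈ 2.41×10³ nm; P ≈ 3.11×10⁵ W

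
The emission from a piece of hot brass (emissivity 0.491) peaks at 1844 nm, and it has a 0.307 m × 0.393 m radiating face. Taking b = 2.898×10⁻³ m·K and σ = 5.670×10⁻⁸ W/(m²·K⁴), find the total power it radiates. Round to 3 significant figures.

P ≈ 2.05×10⁴ W

Wien's law: T = b/λ_max = 2.898×10⁻³/1.844×10⁻⁶ = 1571.58 K.
Area A = 0.307 × 0.393 = 0.120651 m².
Then P = εσAT⁴ = 0.491×5.670×10⁻⁸×0.120651×(1571.58)⁴ = 2.05×10⁴ W.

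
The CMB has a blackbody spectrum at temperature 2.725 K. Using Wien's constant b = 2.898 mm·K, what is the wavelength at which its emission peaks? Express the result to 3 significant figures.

Wien's displacement law: λ_max = b/T = (2.898×10⁻³ m·K)/(2.725 K) = 1.063×10⁻³ m.
That is 1.06×10⁻³ m, in the microwave range.

λ_max ≈ 1.06×10⁻³ m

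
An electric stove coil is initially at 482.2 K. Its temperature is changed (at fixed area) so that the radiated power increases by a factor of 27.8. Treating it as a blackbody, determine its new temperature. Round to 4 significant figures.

T₂ ≈ 1107 K

P ∝ T⁴, so T₂/T₁ = (P₂/P₁)^(1/4) = (27.8)^(1/4) = 2.29621.
T₂ = 482.2 × 2.29621 = 1107 K.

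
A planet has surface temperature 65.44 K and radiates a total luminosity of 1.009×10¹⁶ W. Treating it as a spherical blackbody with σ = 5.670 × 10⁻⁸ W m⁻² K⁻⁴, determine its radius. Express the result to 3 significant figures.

L = 4πR²σT⁴ ⇒ R = √(L/(4πσT⁴)).
σT⁴ = 1.03982 W/m², so R = √(1.009×10¹⁶/(4π×1.03982)) = 2.78×10⁷ m.

R ≈ 2.78×10⁷ m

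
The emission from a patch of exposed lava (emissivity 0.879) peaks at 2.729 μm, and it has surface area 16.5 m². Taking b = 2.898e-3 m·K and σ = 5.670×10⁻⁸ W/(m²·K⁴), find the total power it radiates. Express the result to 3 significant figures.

P ≈ 1.05×10⁶ W

Wien's law: T = b/λ_max = 2.898×10⁻³/2.729×10⁻⁶ = 1061.93 K.
Area A = 16.5 m².
Then P = εσAT⁴ = 0.879×5.670×10⁻⁸×16.5×(1061.93)⁴ = 1.05×10⁶ W.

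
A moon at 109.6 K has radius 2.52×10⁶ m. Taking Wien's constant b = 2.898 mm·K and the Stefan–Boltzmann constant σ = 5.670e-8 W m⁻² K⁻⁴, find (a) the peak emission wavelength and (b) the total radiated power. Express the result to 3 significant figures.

λ_max ≈ 26.4 μm; P ≈ 6.53×10¹⁴ W

(a) λ_max = b/T = 2.898×10⁻³/109.6 = 2.644×10⁻⁵ m = 26.4 μm.
Surface area A = 4πR² = 4π(2.52×10⁶ m)² = 7.98015×10¹³ m².
(b) P = σAT⁴ = 5.670×10⁻⁸×7.98015×10¹³×(109.6)⁴ = 6.53×10¹⁴ W.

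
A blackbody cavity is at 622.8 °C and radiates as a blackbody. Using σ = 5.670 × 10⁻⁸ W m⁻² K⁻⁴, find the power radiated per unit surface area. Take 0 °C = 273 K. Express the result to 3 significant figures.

I ≈ 3.65×10⁴ W/m²

T = 622.8 °C + 273 = 895.8 K.
Stefan–Boltzmann: I = σT⁴ = 5.670×10⁻⁸ × (895.8)⁴ = 3.65×10⁴ W/m².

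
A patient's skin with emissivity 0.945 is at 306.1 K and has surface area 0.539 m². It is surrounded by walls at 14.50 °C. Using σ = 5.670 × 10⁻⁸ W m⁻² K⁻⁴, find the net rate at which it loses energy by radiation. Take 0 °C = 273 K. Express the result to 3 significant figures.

Net loss ≈ 56.2 W

Surroundings: T = 14.50 °C + 273 = 287.50 K.
Area A = 0.539 m².
Net radiated power P_net = εσA(T⁴ − T₀⁴) = 0.945×5.670×10⁻⁸×0.539×(306.1⁴ − 287.50⁴).
T⁴ − T₀⁴ = 8.77917×10⁹ − 6.83206×10⁹ = 1.94711×10⁹ K⁴, so P_net = 56.2 W.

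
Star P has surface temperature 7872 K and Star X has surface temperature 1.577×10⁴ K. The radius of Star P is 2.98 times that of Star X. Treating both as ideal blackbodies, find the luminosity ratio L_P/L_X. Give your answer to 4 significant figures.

L_P/L_X ≈ 0.5514

L ∝ R²T⁴, so L_P/L_X = (R_P/R_X)²(T_P/T_X)⁴ = (2.98)² × (7872/1.577×10⁴)⁴ = 8.8804 × 0.0620888 = 0.5514.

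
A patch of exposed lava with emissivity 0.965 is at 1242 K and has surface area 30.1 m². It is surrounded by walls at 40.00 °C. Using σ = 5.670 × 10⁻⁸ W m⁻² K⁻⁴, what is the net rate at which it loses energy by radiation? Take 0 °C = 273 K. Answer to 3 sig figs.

Net loss ≈ 3.90×10⁶ W

Surroundings: T = 40.00 °C + 273 = 313.00 K.
Area A = 30.1 m².
Net radiated power P_net = εσA(T⁴ − T₀⁴) = 0.965×5.670×10⁻⁸×30.1×(1242⁴ − 313.00⁴).
T⁴ − T₀⁴ = 2.37950×10¹² − 9.59792×10⁹ = 2.36990×10¹² K⁴, so P_net = 3.90×10⁶ W.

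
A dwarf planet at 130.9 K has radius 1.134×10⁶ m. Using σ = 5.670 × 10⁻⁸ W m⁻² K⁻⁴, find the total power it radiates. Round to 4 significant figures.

Surface area A = 4πR² = 4π(1.134×10⁶ m)² = 1.61598×10¹³ m².
P = σAT⁴ = 5.670×10⁻⁸ × 1.61598×10¹³ × (130.9)⁴ = 2.690×10¹⁴ W.

P ≈ 2.690×10¹⁴ W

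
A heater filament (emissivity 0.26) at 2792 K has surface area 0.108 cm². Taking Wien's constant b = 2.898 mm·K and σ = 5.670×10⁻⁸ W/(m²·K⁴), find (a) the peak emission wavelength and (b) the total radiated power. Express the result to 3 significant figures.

λ_max ≈ 1.04 μm; P ≈ 9.67 W

(a) λ_max = b/T = 2.898×10⁻³/2792 = 1.038×10⁻⁶ m = 1.04 μm.
Area A = 0.108 cm² = 1.08×10⁻⁵ m².
(b) P = εσAT⁴ = 0.26×5.670×10⁻⁸×1.08×10⁻⁵×(2792)⁴ = 9.67 W.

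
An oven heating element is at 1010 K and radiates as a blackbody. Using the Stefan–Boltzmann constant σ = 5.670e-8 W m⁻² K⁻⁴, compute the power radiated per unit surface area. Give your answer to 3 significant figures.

Stefan–Boltzmann: I = σT⁴ = 5.670×10⁻⁸ × (1010)⁴ = 5.90×10⁴ W/m².

I ≈ 5.90×10⁴ W/m²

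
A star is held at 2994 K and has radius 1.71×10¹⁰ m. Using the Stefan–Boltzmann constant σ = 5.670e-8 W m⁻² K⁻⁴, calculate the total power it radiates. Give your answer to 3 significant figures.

P ≈ 1.67×10²⁸ W

Surface area A = 4πR² = 4π(1.71×10¹⁰ m)² = 3.67453×10²¹ m².
P = σAT⁴ = 5.670×10⁻⁸ × 3.67453×10²¹ × (2994)⁴ = 1.67×10²⁸ W.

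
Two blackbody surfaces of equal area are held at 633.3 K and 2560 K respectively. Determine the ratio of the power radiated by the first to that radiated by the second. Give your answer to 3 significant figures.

P₁/P₂ ≈ 3.75×10⁻³

With equal areas, P₁/P₂ = (T₁/T₂)⁴ = (633.3/2560)⁴ = 3.75×10⁻³.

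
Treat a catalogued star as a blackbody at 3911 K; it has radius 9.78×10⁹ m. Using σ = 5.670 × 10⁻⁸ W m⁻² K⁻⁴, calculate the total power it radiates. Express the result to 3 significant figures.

Surface area A = 4πR² = 4π(9.78×10⁹ m)² = 1.20195×10²¹ m².
P = σAT⁴ = 5.670×10⁻⁸ × 1.20195×10²¹ × (3911)⁴ = 1.59×10²⁸ W.

P ≈ 1.59×10²⁸ W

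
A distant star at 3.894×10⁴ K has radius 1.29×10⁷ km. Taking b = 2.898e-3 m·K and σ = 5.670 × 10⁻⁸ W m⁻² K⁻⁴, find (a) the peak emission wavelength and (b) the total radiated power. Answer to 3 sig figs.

(a) λ_max = b/T = 2.898×10⁻³/3.894×10⁴ = 7.442×10⁻⁸ m = 74.4 nm.
Surface area A = 4πR² = 4π(1.29×10¹⁰ m)² = 2.09117×10²¹ m².
(b) P = σAT⁴ = 5.670×10⁻⁸×2.09117×10²¹×(3.894×10⁴)⁴ = 2.73×10³² W.

λ_max ≈ 74.4 nm; P ≈ 2.73×10³² W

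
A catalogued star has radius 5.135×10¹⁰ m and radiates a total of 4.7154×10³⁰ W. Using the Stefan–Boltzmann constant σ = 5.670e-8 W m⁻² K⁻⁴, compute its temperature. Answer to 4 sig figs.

Surface area A = 4πR² = 4π(5.135×10¹⁰ m)² = 3.31353×10²² m².
P = σAT⁴ ⇒ T = (P/(σA))^(1/4) = (4.7154×10³⁰/(5.670×10⁻⁸×3.31353×10²²))^(1/4) = 7078 K.

T ≈ 7078 K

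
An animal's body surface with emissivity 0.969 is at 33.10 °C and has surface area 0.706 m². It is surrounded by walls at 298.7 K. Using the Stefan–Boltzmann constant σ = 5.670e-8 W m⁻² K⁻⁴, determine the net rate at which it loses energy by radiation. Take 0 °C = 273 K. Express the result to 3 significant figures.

T = 33.10 °C + 273 = 306.10 K.
Area A = 0.706 m².
Net radiated power P_net = εσA(T⁴ − T₀⁴) = 0.969×5.670×10⁻⁸×0.706×(306.10⁴ − 298.7⁴).
T⁴ − T₀⁴ = 8.77917×10⁹ − 7.96051×10⁹ = 8.18660×10⁸ K⁴, so P_net = 31.8 W.

Net loss ≈ 31.8 W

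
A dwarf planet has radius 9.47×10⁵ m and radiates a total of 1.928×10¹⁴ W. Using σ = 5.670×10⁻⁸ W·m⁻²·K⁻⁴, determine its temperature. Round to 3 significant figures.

Surface area A = 4πR² = 4π(9.47×10⁵ m)² = 1.12696×10¹³ m².
P = σAT⁴ ⇒ T = (P/(σA))^(1/4) = (1.928×10¹⁴/(5.670×10⁻⁸×1.12696×10¹³))^(1/4) = 132 K.

T ≈ 132 K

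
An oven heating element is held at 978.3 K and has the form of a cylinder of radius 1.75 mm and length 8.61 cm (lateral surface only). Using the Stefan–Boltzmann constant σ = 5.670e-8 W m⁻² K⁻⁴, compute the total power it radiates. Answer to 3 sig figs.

Lateral area A = 2πrL = 2π×1.75×10⁻³×0.0861 = 9.46719×10⁻⁴ m².
P = σAT⁴ = 5.670×10⁻⁸ × 9.46719×10⁻⁴ × (978.3)⁴ = 49.2 W.

P ≈ 49.2 W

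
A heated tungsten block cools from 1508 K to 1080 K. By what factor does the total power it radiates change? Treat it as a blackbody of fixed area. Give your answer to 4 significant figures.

P ∝ T⁴, so P₂/P₁ = (T₂/T₁)⁴ = (1080/1508)⁴ = (0.716180)⁴ = 0.2631.

P₂/P₁ ≈ 0.2631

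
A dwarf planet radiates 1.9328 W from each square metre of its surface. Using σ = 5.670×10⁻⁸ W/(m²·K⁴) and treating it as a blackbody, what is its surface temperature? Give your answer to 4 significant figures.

T ≈ 76.41 K

I = σT⁴, so T = (I/σ)^(1/4) = (1.9328/(5.670×10⁻⁸))^(1/4) = 76.41 K.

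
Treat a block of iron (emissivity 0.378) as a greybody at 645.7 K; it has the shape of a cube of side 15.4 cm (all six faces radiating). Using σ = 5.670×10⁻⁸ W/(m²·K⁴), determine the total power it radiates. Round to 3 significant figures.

Area A = 6s² = 6×(0.154 m)² = 0.142296 m².
P = εσAT⁴ = 0.378 × 5.670×10⁻⁸ × 0.142296 × (645.7)⁴ = 530 W.

P ≈ 530 W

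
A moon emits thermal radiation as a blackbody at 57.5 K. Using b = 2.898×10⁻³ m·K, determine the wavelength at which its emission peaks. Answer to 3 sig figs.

Wien's displacement law: λ_max = b/T = (2.898×10⁻³ m·K)/(57.5 K) = 5.040×10⁻⁵ m.
That is 50.4 μm, in the infrared range.

λ_max ≈ 50.4 μm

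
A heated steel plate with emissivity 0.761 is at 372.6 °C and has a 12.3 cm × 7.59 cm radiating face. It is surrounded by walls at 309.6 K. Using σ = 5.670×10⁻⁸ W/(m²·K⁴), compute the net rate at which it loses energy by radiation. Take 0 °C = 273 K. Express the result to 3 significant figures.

Net loss ≈ 66.3 W

T = 372.6 °C + 273 = 645.6 K.
Area A = 0.123 × 0.0759 = 9.3357×10⁻³ m².
Net radiated power P_net = εσA(T⁴ − T₀⁴) = 0.761×5.670×10⁻⁸×9.3357×10⁻³×(645.6⁴ − 309.6⁴).
T⁴ − T₀⁴ = 1.73722×10¹¹ − 9.18764×10⁹ = 1.64534×10¹¹ K⁴, so P_net = 66.3 W.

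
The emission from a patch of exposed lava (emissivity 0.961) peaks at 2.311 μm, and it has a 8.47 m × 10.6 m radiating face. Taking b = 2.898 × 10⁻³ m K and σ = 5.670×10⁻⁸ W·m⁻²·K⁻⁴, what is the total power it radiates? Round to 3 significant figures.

Wien's law: T = b/λ_max = 2.898×10⁻³/2.311×10⁻⁶ = 1254.00 K.
Area A = 8.47 × 10.6 = 89.782 m².
Then P = εσAT⁴ = 0.961×5.670×10⁻⁸×89.782×(1254.00)⁴ = 1.21×10⁷ W.

P ≈ 1.21×10⁷ W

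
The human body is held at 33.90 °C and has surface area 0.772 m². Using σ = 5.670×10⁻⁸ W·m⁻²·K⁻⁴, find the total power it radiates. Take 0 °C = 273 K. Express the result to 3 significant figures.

T = 33.90 °C + 273 = 306.90 K.
Area A = 0.772 m².
P = σAT⁴ = 5.670×10⁻⁸ × 0.772 × (306.90)⁴ = 388 W.

P ≈ 388 W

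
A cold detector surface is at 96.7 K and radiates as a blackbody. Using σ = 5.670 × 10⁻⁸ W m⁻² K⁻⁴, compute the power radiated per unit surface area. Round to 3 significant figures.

I ≈ 4.96 W/m²

Stefan–Boltzmann: I = σT⁴ = 5.670×10⁻⁸ × (96.7)⁴ = 4.96 W/m².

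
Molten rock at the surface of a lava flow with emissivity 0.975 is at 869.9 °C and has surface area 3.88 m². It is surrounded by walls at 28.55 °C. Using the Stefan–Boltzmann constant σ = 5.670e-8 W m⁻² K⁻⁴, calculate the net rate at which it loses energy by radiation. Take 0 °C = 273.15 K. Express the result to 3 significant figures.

Net loss ≈ 3.64×10⁵ W

T = 869.9 °C + 273.15 = 1143.05 K.
Surroundings: T = 28.55 °C + 273.15 = 301.70 K.
Area A = 3.88 m².
Net radiated power P_net = εσA(T⁴ − T₀⁴) = 0.975×5.670×10⁻⁸×3.88×(1143.05⁴ − 301.70⁴).
T⁴ − T₀⁴ = 1.70711×10¹² − 8.28517×10⁹ = 1.69882×10¹² K⁴, so P_net = 3.64×10⁵ W.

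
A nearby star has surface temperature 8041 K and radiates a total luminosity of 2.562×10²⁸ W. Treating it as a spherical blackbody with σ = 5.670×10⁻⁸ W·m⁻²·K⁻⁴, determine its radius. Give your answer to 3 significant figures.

R ≈ 2.93×10⁹ m

L = 4πR²σT⁴ ⇒ R = √(L/(4πσT⁴)).
σT⁴ = 2.37041×10⁸ W/m², so R = √(2.562×10²⁸/(4π×2.37041×10⁸)) = 2.93×10⁹ m.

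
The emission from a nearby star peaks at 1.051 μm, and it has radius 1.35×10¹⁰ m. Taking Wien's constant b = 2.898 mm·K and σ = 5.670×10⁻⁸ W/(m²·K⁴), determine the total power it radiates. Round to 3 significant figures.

P ≈ 7.51×10²⁷ W

Wien's law: T = b/λ_max = 2.898×10⁻³/1.051×10⁻⁶ = 2757.37 K.
Surface area A = 4πR² = 4π(1.35×10¹⁰ m)² = 2.29022×10²¹ m².
Then P = σAT⁴ = 5.670×10⁻⁸×2.29022×10²¹×(2757.37)⁴ = 7.51×10²⁷ W.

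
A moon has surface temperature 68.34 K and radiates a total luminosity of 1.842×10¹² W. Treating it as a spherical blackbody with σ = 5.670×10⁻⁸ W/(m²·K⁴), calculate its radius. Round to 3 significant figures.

R ≈ 3.44×10⁵ m

L = 4πR²σT⁴ ⇒ R = √(L/(4πσT⁴)).
σT⁴ = 1.23675 W/m², so R = √(1.842×10¹²/(4π×1.23675)) = 3.44×10⁵ m.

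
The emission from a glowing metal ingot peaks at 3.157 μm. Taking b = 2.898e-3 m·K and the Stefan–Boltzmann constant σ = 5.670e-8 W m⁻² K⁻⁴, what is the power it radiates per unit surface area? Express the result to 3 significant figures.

I ≈ 4.03×10⁴ W/m²

Wien's law: T = b/λ_max = 2.898×10⁻³/3.157×10⁻⁶ = 917.960 K.
Then I = σT⁴ = 5.670×10⁻⁸×(917.960)⁴ = 4.03×10⁴ W/m².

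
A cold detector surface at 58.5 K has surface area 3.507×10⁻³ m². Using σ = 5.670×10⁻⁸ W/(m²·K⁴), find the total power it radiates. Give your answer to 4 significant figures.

Area A = 3.507×10⁻³ m².
P = σAT⁴ = 5.670×10⁻⁸ × 3.507×10⁻³ × (58.5)⁴ = 2.329×10⁻³ W.

P ≈ 2.329×10⁻³ W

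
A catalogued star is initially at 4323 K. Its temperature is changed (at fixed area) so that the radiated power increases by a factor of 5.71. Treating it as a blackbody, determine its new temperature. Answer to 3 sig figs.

P ∝ T⁴, so T₂/T₁ = (P₂/P₁)^(1/4) = (5.71)^(1/4) = 1.54582.
T₂ = 4323 × 1.54582 = 6.68×10³ K.

T₂ ≈ 6.68×10³ K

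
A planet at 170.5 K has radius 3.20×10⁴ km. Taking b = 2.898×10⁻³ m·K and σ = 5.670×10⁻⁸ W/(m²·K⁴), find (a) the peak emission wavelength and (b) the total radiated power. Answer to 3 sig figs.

(a) λ_max = b/T = 2.898×10⁻³/170.5 = 1.700×10⁻⁵ m = 17.0 μm.
Surface area A = 4πR² = 4π(3.20×10⁷ m)² = 1.28680×10¹⁶ m².
(b) P = σAT⁴ = 5.670×10⁻⁸×1.28680×10¹⁶×(170.5)⁴ = 6.17×10¹⁷ W.

λ_max ≈ 17.0 μm; P ≈ 6.17×10¹⁷ W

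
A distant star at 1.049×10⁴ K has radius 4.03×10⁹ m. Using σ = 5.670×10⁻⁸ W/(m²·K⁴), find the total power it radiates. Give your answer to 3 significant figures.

P ≈ 1.40×10²⁹ W

Surface area A = 4πR² = 4π(4.03×10⁹ m)² = 2.04089×10²⁰ m².
P = σAT⁴ = 5.670×10⁻⁸ × 2.04089×10²⁰ × (1.049×10⁴)⁴ = 1.40×10²⁹ W.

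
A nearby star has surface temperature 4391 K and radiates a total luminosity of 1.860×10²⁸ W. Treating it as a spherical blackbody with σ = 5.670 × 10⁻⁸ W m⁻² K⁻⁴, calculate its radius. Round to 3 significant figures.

R ≈ 8.38×10⁹ m

L = 4πR²σT⁴ ⇒ R = √(L/(4πσT⁴)).
σT⁴ = 2.10784×10⁷ W/m², so R = √(1.860×10²⁸/(4π×2.10784×10⁷)) = 8.38×10⁹ m.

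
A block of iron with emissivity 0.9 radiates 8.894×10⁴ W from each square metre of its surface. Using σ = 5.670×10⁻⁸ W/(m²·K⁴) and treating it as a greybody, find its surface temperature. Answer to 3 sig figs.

I = εσT⁴, so T = (I/εσ)^(1/4) = (8.894×10⁴/(0.9×5.670×10⁻⁸))^(1/4) = 1.15×10³ K.

T ≈ 1.15×10³ K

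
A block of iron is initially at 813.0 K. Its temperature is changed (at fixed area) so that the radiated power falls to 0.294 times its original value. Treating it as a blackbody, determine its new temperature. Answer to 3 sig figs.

P ∝ T⁴, so T₂/T₁ = (P₂/P₁)^(1/4) = (0.294)^(1/4) = 0.736354.
T₂ = 813.0 × 0.736354 = 599 K.

T₂ ≈ 599 K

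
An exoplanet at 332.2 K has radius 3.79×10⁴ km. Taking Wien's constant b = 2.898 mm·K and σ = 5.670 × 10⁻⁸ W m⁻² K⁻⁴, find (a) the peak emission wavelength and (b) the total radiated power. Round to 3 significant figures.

(a) λ_max = b/T = 2.898×10⁻³/332.2 = 8.724×10⁻⁶ m = 8.72 μm.
Surface area A = 4πR² = 4π(3.79×10⁷ m)² = 1.80505×10¹⁶ m².
(b) P = σAT⁴ = 5.670×10⁻⁸×1.80505×10¹⁶×(332.2)⁴ = 1.25×10¹⁹ W.

λ_max ≈ 8.72 μm; P ≈ 1.25×10¹⁹ W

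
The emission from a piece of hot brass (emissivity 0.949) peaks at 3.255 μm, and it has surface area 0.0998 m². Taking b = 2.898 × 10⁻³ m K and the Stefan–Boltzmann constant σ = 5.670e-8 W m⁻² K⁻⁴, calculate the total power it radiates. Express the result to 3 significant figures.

Wien's law: T = b/λ_max = 2.898×10⁻³/3.255×10⁻⁶ = 890.323 K.
Area A = 0.0998 m².
Then P = εσAT⁴ = 0.949×5.670×10⁻⁸×0.0998×(890.323)⁴ = 3.37×10³ W.

P ≈ 3.37×10³ W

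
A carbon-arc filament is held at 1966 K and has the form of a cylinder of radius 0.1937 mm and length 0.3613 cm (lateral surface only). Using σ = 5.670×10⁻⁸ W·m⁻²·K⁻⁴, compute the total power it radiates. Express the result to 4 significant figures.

Lateral area A = 2πrL = 2π×1.937×10⁻⁴×3.613×10⁻³ = 4.39721×10⁻⁶ m².
P = σAT⁴ = 5.670×10⁻⁸ × 4.39721×10⁻⁶ × (1966)⁴ = 3.725 W.

P ≈ 3.725 W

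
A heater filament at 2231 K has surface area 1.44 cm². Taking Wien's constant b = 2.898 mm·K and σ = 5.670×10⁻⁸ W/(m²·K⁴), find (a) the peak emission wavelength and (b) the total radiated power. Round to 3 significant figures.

(a) λ_max = b/T = 2.898×10⁻³/2231 = 1.299×10⁻⁶ m = 1.30×10³ nm.
Area A = 1.44 cm² = 1.44×10⁻⁴ m².
(b) P = σAT⁴ = 5.670×10⁻⁸×1.44×10⁻⁴×(2231)⁴ = 202 W.

λ_max ≈ 1.30×10³ nm; P ≈ 202 W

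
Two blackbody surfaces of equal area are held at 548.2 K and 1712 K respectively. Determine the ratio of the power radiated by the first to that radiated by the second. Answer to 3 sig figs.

With equal areas, P₁/P₂ = (T₁/T₂)⁴ = (548.2/1712)⁴ = 0.0105.

P₁/P₂ ≈ 0.0105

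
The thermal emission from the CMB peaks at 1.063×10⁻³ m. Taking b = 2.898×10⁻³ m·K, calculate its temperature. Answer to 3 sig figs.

T ≈ 2.73 K

Wien's law gives T = b/λ_max = (2.898×10⁻³ m·K)/(1.063×10⁻³ m) = 2.73 K.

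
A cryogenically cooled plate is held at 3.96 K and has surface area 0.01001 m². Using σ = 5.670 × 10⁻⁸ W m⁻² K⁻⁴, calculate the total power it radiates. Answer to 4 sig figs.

Area A = 0.01001 m².
P = σAT⁴ = 5.670×10⁻⁸ × 0.01001 × (3.96)⁴ = 1.396×10⁻⁷ W.

P ≈ 1.396×10⁻⁷ W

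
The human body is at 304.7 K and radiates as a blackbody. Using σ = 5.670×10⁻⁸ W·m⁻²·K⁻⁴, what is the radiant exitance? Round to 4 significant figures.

Stefan–Boltzmann: I = σT⁴ = 5.670×10⁻⁸ × (304.7)⁴ = 488.7 W/m².

I ≈ 488.7 W/m²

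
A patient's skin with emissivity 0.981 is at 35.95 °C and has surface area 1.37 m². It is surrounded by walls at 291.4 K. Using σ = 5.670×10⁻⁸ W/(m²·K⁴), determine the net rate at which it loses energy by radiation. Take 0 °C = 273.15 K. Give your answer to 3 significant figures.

Net loss ≈ 146 W

T = 35.95 °C + 273.15 = 309.10 K.
Area A = 1.37 m².
Net radiated power P_net = εσA(T⁴ − T₀⁴) = 0.981×5.670×10⁻⁸×1.37×(309.10⁴ − 291.4⁴).
T⁴ − T₀⁴ = 9.12843×10⁹ − 7.21038×10⁹ = 1.91805×10⁹ K⁴, so P_net = 146 W.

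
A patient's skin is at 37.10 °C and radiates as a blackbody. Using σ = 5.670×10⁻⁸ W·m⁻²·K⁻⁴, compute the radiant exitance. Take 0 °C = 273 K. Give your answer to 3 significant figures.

I ≈ 524 W/m²

T = 37.10 °C + 273 = 310.10 K.
Stefan–Boltzmann: I = σT⁴ = 5.670×10⁻⁸ × (310.10)⁴ = 524 W/m².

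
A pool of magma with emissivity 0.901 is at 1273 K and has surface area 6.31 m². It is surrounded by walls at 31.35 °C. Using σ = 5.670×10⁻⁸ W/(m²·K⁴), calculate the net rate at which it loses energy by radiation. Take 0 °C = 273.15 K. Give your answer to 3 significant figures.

Surroundings: T = 31.35 °C + 273.15 = 304.50 K.
Area A = 6.31 m².
Net radiated power P_net = εσA(T⁴ − T₀⁴) = 0.901×5.670×10⁻⁸×6.31×(1273⁴ − 304.50⁴).
T⁴ − T₀⁴ = 2.62611×10¹² − 8.59704×10⁹ = 2.61751×10¹² K⁴, so P_net = 8.44×10⁵ W.

Net loss ≈ 8.44×10⁵ W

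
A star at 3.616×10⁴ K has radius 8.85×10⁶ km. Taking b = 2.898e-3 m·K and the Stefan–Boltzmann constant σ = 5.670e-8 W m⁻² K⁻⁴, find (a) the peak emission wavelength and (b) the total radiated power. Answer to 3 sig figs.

λ_max ≈ 80.1 nm; P ≈ 9.54×10³¹ W

(a) λ_max = b/T = 2.898×10⁻³/3.616×10⁴ = 8.014×10⁻⁸ m = 80.1 nm.
Surface area A = 4πR² = 4π(8.85×10⁹ m)² = 9.84230×10²⁰ m².
(b) P = σAT⁴ = 5.670×10⁻⁸×9.84230×10²⁰×(3.616×10⁴)⁴ = 9.54×10³¹ W.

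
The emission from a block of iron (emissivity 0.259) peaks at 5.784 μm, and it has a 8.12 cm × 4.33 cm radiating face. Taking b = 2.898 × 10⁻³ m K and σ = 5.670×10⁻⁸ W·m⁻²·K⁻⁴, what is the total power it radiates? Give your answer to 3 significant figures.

Wien's law: T = b/λ_max = 2.898×10⁻³/5.784×10⁻⁶ = 501.037 K.
Area A = 0.0812 × 0.0433 = 3.51596×10⁻³ m².
Then P = εσAT⁴ = 0.259×5.670×10⁻⁸×3.51596×10⁻³×(501.037)⁴ = 3.25 W.

P ≈ 3.25 W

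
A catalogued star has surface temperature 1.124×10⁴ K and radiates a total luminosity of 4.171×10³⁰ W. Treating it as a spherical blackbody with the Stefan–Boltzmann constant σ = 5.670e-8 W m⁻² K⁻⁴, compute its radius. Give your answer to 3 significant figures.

R ≈ 1.92×10¹⁰ m

L = 4πR²σT⁴ ⇒ R = √(L/(4πσT⁴)).
σT⁴ = 9.04999×10⁸ W/m², so R = √(4.171×10³⁰/(4π×9.04999×10⁸)) = 1.92×10¹⁰ m.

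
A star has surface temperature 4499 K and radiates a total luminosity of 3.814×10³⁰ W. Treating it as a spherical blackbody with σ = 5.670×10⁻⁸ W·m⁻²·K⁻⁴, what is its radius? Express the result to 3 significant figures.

L = 4πR²σT⁴ ⇒ R = √(L/(4πσT⁴)).
σT⁴ = 2.32299×10⁷ W/m², so R = √(3.814×10³⁰/(4π×2.32299×10⁷)) = 1.14×10¹¹ m.

R ≈ 1.14×10¹¹ m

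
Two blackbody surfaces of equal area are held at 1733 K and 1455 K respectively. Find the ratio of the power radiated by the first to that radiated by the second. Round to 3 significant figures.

With equal areas, P₁/P₂ = (T₁/T₂)⁴ = (1733/1455)⁴ = 2.01.

P₁/P₂ ≈ 2.01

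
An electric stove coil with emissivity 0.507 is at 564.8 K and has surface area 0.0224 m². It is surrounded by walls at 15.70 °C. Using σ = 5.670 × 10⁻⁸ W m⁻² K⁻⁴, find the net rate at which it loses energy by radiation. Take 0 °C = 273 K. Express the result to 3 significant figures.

Surroundings: T = 15.70 °C + 273 = 288.70 K.
Area A = 0.0224 m².
Net radiated power P_net = εσA(T⁴ − T₀⁴) = 0.507×5.670×10⁻⁸×0.0224×(564.8⁴ − 288.70⁴).
T⁴ − T₀⁴ = 1.01760×10¹¹ − 6.94684×10⁹ = 9.48132×10¹⁰ K⁴, so P_net = 61.1 W.

Net loss ≈ 61.1 W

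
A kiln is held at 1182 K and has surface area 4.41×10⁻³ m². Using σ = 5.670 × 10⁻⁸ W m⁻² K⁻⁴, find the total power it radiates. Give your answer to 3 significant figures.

Area A = 4.41×10⁻³ m².
P = σAT⁴ = 5.670×10⁻⁸ × 4.41×10⁻³ × (1182)⁴ = 488 W.

P ≈ 488 W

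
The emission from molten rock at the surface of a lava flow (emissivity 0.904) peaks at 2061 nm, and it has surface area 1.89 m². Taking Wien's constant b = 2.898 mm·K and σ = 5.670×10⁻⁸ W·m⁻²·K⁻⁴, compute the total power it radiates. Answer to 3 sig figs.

P ≈ 3.79×10⁵ W

Wien's law: T = b/λ_max = 2.898×10⁻³/2.061×10⁻⁶ = 1406.11 K.
Area A = 1.89 m².
Then P = εσAT⁴ = 0.904×5.670×10⁻⁸×1.89×(1406.11)⁴ = 3.79×10⁵ W.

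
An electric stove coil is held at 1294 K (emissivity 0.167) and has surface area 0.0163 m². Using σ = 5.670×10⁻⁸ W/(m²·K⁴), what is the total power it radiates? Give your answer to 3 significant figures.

P ≈ 433 W

Area A = 0.0163 m².
P = εσAT⁴ = 0.167 × 5.670×10⁻⁸ × 0.0163 × (1294)⁴ = 433 W.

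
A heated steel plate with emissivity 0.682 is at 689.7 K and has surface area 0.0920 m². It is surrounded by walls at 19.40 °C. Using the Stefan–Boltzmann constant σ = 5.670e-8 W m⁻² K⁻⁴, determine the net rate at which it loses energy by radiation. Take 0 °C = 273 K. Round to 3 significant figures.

Net loss ≈ 779 W

Surroundings: T = 19.40 °C + 273 = 292.40 K.
Area A = 0.0920 m².
Net radiated power P_net = εσA(T⁴ − T₀⁴) = 0.682×5.670×10⁻⁸×0.0920×(689.7⁴ − 292.40⁴).
T⁴ − T₀⁴ = 2.26277×10¹¹ − 7.30987×10⁹ = 2.18967×10¹¹ K⁴, so P_net = 779 W.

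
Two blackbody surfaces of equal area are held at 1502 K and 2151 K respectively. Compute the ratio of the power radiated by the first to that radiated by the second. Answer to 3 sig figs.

With equal areas, P₁/P₂ = (T₁/T₂)⁴ = (1502/2151)⁴ = 0.238.

P₁/P₂ ≈ 0.238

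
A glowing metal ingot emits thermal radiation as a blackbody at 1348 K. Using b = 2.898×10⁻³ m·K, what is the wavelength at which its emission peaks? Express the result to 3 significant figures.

λ_max ≈ 2.15×10³ nm

Wien's displacement law: λ_max = b/T = (2.898×10⁻³ m·K)/(1348 K) = 2.150×10⁻⁶ m.
That is 2.15×10³ nm, in the infrared range.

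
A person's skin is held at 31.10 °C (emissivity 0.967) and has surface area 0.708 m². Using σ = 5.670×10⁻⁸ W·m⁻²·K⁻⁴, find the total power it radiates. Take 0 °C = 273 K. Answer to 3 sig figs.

T = 31.10 °C + 273 = 304.10 K.
Area A = 0.708 m².
P = εσAT⁴ = 0.967 × 5.670×10⁻⁸ × 0.708 × (304.10)⁴ = 332 W.

P ≈ 332 W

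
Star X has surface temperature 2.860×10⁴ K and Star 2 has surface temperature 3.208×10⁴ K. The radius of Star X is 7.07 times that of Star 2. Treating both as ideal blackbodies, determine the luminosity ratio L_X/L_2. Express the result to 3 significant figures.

L ∝ R²T⁴, so L_X/L_2 = (R_X/R_2)²(T_X/T_2)⁴ = (7.07)² × (2.860×10⁴/3.208×10⁴)⁴ = 49.9849 × 0.631723 = 31.6.

L_X/L_2 ≈ 31.6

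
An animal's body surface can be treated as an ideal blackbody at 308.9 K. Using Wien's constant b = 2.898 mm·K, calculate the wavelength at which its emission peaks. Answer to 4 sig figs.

λ_max ≈ 9.382 μm

Wien's displacement law: λ_max = b/T = (2.898×10⁻³ m·K)/(308.9 K) = 9.3817×10⁻⁶ m.
That is 9.382 μm, in the infrared range.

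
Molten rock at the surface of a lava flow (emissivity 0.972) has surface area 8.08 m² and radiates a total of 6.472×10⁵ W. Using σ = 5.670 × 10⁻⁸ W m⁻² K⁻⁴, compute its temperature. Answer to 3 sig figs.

T ≈ 1.10×10³ K

Area A = 8.08 m².
P = εσAT⁴ ⇒ T = (P/(εσA))^(1/4) = (6.472×10⁵/(0.972×5.670×10⁻⁸×8.08))^(1/4) = 1.10×10³ K.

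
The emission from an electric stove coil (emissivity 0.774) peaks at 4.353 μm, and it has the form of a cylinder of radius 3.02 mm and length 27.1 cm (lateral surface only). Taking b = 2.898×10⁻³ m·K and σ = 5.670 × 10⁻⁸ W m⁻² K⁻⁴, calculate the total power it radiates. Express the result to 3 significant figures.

Wien's law: T = b/λ_max = 2.898×10⁻³/4.353×10⁻⁶ = 665.748 K.
Lateral area A = 2πrL = 2π×3.02×10⁻³×0.271 = 5.14228×10⁻³ m².
Then P = εσAT⁴ = 0.774×5.670×10⁻⁸×5.14228×10⁻³×(665.748)⁴ = 44.3 W.

P ≈ 44.3 W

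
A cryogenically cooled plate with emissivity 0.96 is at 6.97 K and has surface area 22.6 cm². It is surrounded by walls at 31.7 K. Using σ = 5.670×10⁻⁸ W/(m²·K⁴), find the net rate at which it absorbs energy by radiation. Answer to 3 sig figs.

Net gain ≈ 1.24×10⁻⁴ W

Area A = 22.6 cm² = 2.26×10⁻³ m².
Net radiated power P_net = εσA(T⁴ − T₀⁴) = 0.96×5.670×10⁻⁸×2.26×10⁻³×(6.97⁴ − 31.7⁴).
T⁴ − T₀⁴ = 2360.10 − 1.00980×10⁶ = -1.00744×10⁶ K⁴, so P_net = -1.24×10⁻⁴ W — negative, meaning a net gain of 1.24×10⁻⁴ W.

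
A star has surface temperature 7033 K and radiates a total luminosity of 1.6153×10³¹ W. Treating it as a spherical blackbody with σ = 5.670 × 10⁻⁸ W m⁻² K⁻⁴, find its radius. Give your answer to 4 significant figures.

L = 4πR²σT⁴ ⇒ R = √(L/(4πσT⁴)).
σT⁴ = 1.38722×10⁸ W/m², so R = √(1.6153×10³¹/(4π×1.38722×10⁸)) = 9.626×10¹⁰ m.

R ≈ 9.626×10¹⁰ m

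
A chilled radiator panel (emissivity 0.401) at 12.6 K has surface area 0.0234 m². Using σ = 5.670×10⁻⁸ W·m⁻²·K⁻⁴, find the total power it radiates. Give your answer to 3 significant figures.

Area A = 0.0234 m².
P = εσAT⁴ = 0.401 × 5.670×10⁻⁸ × 0.0234 × (12.6)⁴ = 1.34×10⁻⁵ W.

P ≈ 1.34×10⁻⁵ W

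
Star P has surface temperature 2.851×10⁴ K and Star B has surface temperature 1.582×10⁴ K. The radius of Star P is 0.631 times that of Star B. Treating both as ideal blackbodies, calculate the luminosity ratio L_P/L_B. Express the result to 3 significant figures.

L ∝ R²T⁴, so L_P/L_B = (R_P/R_B)²(T_P/T_B)⁴ = (0.631)² × (2.851×10⁴/1.582×10⁴)⁴ = 0.398161 × 10.5478 = 4.20.

L_P/L_B ≈ 4.20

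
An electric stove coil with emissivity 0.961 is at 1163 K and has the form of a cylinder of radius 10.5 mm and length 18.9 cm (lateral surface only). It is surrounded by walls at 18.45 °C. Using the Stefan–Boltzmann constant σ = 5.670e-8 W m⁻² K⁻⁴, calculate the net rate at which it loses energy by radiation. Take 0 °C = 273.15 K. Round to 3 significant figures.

Net loss ≈ 1.24×10³ W

Surroundings: T = 18.45 °C + 273.15 = 291.60 K.
Lateral area A = 2πrL = 2π×0.0105×0.189 = 0.0124690 m².
Net radiated power P_net = εσA(T⁴ − T₀⁴) = 0.961×5.670×10⁻⁸×0.0124690×(1163⁴ − 291.60⁴).
T⁴ − T₀⁴ = 1.82944×10¹² − 7.23020×10⁹ = 1.82221×10¹² K⁴, so P_net = 1.24×10³ W.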